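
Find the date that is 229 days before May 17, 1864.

October 1, 1863

Count 229 days before May 17, 1864:
Day-of-year of October 1, 1863: 274.
Day-of-year of May 17, 1864: 138.
1863 has 365 days, so 365 − 274 = 91 days remain in 1863.
Total: 91 + 138 = 229 days.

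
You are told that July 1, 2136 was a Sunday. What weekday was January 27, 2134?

Count forward from the earlier date (January 27, 2134) to the later (July 1, 2136):
Day-of-year of January 27, 2134: 27.
Day-of-year of July 1, 2136: 183.
2134 has 365 days, so 365 − 27 = 338 days remain in 2134.
Full years: 2135: 365. Sum = 365.
Total: 338 + 365 + 183 = 886 days.
886 mod 7 = 4, so 4 days before Sunday is Wednesday.

Wednesday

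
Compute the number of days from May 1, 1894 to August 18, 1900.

2300

Day-of-year of May 1, 1894: 121.
Day-of-year of August 18, 1900: 230.
1894 has 365 days, so 365 − 121 = 244 days remain in 1894.
Full years: 1895: 365; 1896: 366; 1897: 365; 1898: 365; 1899: 365. Sum = 1826.
Total: 244 + 1826 + 230 = 2300 days.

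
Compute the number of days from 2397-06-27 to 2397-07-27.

30

June 2397: 30 − 27 = 3 days remain.
July 1–27, 2397: 27 days.
Total: 3 + 27 = 30 days.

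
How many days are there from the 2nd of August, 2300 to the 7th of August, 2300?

Within August 2300: 7 − 2 = 5 days.

5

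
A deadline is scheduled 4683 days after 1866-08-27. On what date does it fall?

1879-06-23

Count 4683 days after August 27, 1866:
Day-of-year of August 27, 1866: 239.
Day-of-year of June 23, 1879: 174.
1866 has 365 days, so 365 − 239 = 126 days remain in 1866.
Full years 1867–1878: 9 common + 3 leap = 9×365 + 3×366 = 4383 days.
Total: 126 + 4383 + 174 = 4683 days.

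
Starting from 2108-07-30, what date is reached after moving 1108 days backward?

2105-07-18

Count 1108 days before July 30, 2108:
Day-of-year of July 18, 2105: 199.
Day-of-year of July 30, 2108: 212.
2105 has 365 days, so 365 − 199 = 166 days remain in 2105.
Full years: 2106: 365; 2107: 365. Sum = 730.
Total: 166 + 730 + 212 = 1108 days.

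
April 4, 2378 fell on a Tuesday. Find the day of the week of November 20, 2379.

Day-of-year of April 4, 2378: 94.
Day-of-year of November 20, 2379: 324.
2378 has 365 days, so 365 − 94 = 271 days remain in 2378.
Total: 271 + 324 = 595 days.
595 is a multiple of 7, so November 20, 2379 falls on the same weekday: Tuesday.

Tuesday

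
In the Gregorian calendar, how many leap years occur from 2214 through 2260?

12

Years divisible by 4 in [2214, 2260]: 2216, 2220, 2224, 2228, 2232, 2236, 2240, 2244, 2248, 2252, 2256, 2260.
No century exceptions apply. Count: 12.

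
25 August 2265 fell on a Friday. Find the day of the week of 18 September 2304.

From August 25, 2265 to August 25, 2304: 39 years, of which 9 contain a Feb 29 — 30×365 + 9×366 = 14244 days.
(2300 is not a leap year (divisible by 100 but not 400).)
August 2304: 31 − 25 = 6 days remain.
September 1–18, 2304: 18 days.
Residual: 24 days.
Total: 14268 days.
14268 mod 7 = 2, so 2 days after Friday is Sunday.

Sunday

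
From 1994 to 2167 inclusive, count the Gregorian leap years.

42

Years divisible by 4: 1996, 2000, …, 2164 — 43 in all.
Of these, 2100 is divisible by 100 but not 400, so not leap.
2000 is divisible by 400, so still leap.
Leap years: 43 − 1 = 42.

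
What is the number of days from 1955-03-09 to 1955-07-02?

March 1955: 31 − 9 = 22 days remain.
Then April (30), May (31), June (30): 30 + 31 + 30 = 91 days.
July 1–2, 1955: 2 days.
Total: 22 + 91 + 2 = 115 days.

115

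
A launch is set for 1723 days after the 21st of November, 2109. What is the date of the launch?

the 10th of August, 2114

Count 1723 days after November 21, 2109:
Day-of-year of November 21, 2109: 325.
Day-of-year of August 10, 2114: 222.
2109 has 365 days, so 365 − 325 = 40 days remain in 2109.
Full years: 2110: 365; 2111: 365; 2112: 366; 2113: 365. Sum = 1461.
Total: 40 + 1461 + 222 = 1723 days.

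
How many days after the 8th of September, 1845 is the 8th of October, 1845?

30

September 1845: 30 − 8 = 22 days remain.
October 1–8, 1845: 8 days.
Total: 22 + 8 = 30 days.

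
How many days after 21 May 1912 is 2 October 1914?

Day-of-year of May 21, 1912: 142.
Day-of-year of October 2, 1914: 275.
1912 has 366 days, so 366 − 142 = 224 days remain in 1912.
Full years: 1913: 365. Sum = 365.
Total: 224 + 365 + 275 = 864 days.

864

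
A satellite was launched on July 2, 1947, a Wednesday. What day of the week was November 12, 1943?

Count forward from the earlier date (November 12, 1943) to the later (July 2, 1947):
November 12, 1943 → November 12, 1944: 366 days (1944 is a leap year).
November 12, 1944 → November 12, 1945: 365 days.
November 12, 1945 → November 12, 1946: 365 days.
November 1946: 30 − 12 = 18 days remain.
Then December (31), January (31), February 1947 (28), March (31), April (30), May (31), June (30): 31 + 31 + 28 + 31 + 30 + 31 + 30 = 212 days.
July 1–2, 1947: 2 days.
Residual: 232 days.
Total: 1328 days.
1328 mod 7 = 5, so 5 days before Wednesday is Friday.

Friday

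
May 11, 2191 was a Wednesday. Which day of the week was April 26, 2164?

Thursday

Count forward from the earlier date (April 26, 2164) to the later (May 11, 2191):
From April 26, 2164 to April 26, 2191: 27 years, of which 6 contain a Feb 29 — 21×365 + 6×366 = 9861 days.
April 2191: 30 − 26 = 4 days remain.
May 1–11, 2191: 11 days.
Residual: 15 days.
Total: 9876 days.
9876 mod 7 = 6, so 6 days before Wednesday is Thursday.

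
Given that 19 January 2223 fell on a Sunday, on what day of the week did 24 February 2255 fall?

From January 19, 2223 to January 19, 2255: 32 years, of which 8 contain a Feb 29 — 24×365 + 8×366 = 11688 days.
January 2255: 31 − 19 = 12 days remain.
February 1–24, 2255: 24 days (2255 is not a leap year).
Residual: 36 days.
Total: 11724 days.
11724 mod 7 = 6, so 6 days after Sunday is Saturday.

Saturday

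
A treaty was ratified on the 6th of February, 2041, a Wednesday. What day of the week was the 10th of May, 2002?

Count forward from the earlier date (May 10, 2002) to the later (February 6, 2041):
Day-of-year of May 10, 2002: 130.
Day-of-year of February 6, 2041: 37.
2002 has 365 days, so 365 − 130 = 235 days remain in 2002.
Full years 2003–2040: 28 common + 10 leap = 28×365 + 10×366 = 13880 days.
Total: 235 + 13880 + 37 = 14152 days.
14152 mod 7 = 5, so 5 days before Wednesday is Friday.

Friday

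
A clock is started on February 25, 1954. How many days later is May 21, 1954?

85

February 1954: 28 − 25 = 3 days remain (1954 is not a leap year, so February has 28 days).
Then March (31), April (30): 31 + 30 = 61 days.
May 1–21, 1954: 21 days.
Total: 3 + 61 + 21 = 85 days.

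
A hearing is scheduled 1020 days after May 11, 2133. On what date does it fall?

February 25, 2136

Count 1020 days after May 11, 2133:
Day-of-year of May 11, 2133: 131.
Day-of-year of February 25, 2136: 56.
2133 has 365 days, so 365 − 131 = 234 days remain in 2133.
Full years: 2134: 365; 2135: 365. Sum = 730.
Total: 234 + 730 + 56 = 1020 days.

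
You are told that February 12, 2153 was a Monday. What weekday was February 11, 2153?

Sunday

Count forward from the earlier date (February 11, 2153) to the later (February 12, 2153):
Within February 2153: 12 − 11 = 1 day.
1 mod 7 = 1, so 1 day before Monday is Sunday.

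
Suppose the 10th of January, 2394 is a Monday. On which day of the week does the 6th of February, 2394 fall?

January 2394: 31 − 10 = 21 days remain.
February 1–6, 2394: 6 days (2394 is not a leap year).
Total: 21 + 6 = 27 days.
27 mod 7 = 6, so 6 days after Monday is Sunday.

Sunday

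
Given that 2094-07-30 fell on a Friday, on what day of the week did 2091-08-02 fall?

Count forward from the earlier date (August 2, 2091) to the later (July 30, 2094):
Day-of-year of August 2, 2091: 214.
Day-of-year of July 30, 2094: 211.
2091 has 365 days, so 365 − 214 = 151 days remain in 2091.
Full years: 2092: 366; 2093: 365. Sum = 731.
Total: 151 + 731 + 211 = 1093 days.
1093 mod 7 = 1, so 1 day before Friday is Thursday.

Thursday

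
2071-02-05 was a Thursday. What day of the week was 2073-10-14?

Saturday

February 5, 2071 → February 5, 2072: 365 days.
February 5, 2072 → February 5, 2073: 366 days (2072 is a leap year).
February 2073: 28 − 5 = 23 days remain (2073 is not a leap year, so February has 28 days).
Then March (31), April (30), May (31), June (30), July (31), August (31), September (30): 31 + 30 + 31 + 30 + 31 + 31 + 30 = 214 days.
October 1–14, 2073: 14 days.
Residual: 251 days.
Total: 982 days.
982 mod 7 = 2, so 2 days after Thursday is Saturday.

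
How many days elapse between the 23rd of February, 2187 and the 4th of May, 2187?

February 2187: 28 − 23 = 5 days remain (2187 is not a leap year, so February has 28 days).
Then March (31), April (30): 31 + 30 = 61 days.
May 1–4, 2187: 4 days.
Total: 5 + 61 + 4 = 70 days.

70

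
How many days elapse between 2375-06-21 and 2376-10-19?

486

June 21, 2375 → June 21, 2376: 366 days (2376 is a leap year).
June 2376: 30 − 21 = 9 days remain.
Then July (31), August (31), September (30): 31 + 31 + 30 = 92 days.
October 1–19, 2376: 19 days.
Residual: 120 days.
Total: 486 days.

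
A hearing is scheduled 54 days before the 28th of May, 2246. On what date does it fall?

the 4th of April, 2246

Count 54 days before May 28, 2246:
April 2246: 30 − 4 = 26 days remain.
May 1–28, 2246: 28 days.
Total: 26 + 28 = 54 days.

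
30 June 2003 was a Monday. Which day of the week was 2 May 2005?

June 30, 2003 → June 30, 2004: 366 days (2004 is a leap year).
June 2004: 30 − 30 = 0 days remain.
Then 10 full months totalling 304 days.
May 1–2, 2005: 2 days.
Residual: 306 days.
Total: 672 days.
672 is a multiple of 7, so 2 May 2005 falls on the same weekday: Monday.

Monday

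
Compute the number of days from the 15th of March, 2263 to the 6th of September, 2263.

175

March 2263: 31 − 15 = 16 days remain.
Then April (30), May (31), June (30), July (31), August (31): 30 + 31 + 30 + 31 + 31 = 153 days.
September 1–6, 2263: 6 days.
Total: 16 + 153 + 6 = 175 days.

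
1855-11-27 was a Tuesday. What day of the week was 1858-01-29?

Friday

November 27, 1855 → November 27, 1856: 366 days (1856 is a leap year).
November 27, 1856 → November 27, 1857: 365 days.
November 1857: 30 − 27 = 3 days remain.
Then December (31): 31 days.
January 1–29, 1858: 29 days.
Residual: 63 days.
Total: 794 days.
794 mod 7 = 3, so 3 days after Tuesday is Friday.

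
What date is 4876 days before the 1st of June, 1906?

the 23rd of January, 1893

Count 4876 days before June 1, 1906:
Day-of-year of January 23, 1893: 23.
Day-of-year of June 1, 1906: 152.
1893 has 365 days, so 365 − 23 = 342 days remain in 1893.
Full years 1894–1905: 10 common + 2 leap = 10×365 + 2×366 = 4382 days.
Total: 342 + 4382 + 152 = 4876 days.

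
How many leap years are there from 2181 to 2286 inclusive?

25

Years divisible by 4: 2184, 2188, …, 2284 — 26 in all.
Of these, 2200 is divisible by 100 but not 400, so not leap.
Leap years: 26 − 1 = 25.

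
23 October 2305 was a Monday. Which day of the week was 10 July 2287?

Count forward from the earlier date (July 10, 2287) to the later (October 23, 2305):
Day-of-year of July 10, 2287: 191.
Day-of-year of October 23, 2305: 296.
2287 has 365 days, so 365 − 191 = 174 days remain in 2287.
Full years 2288–2304: 13 common + 4 leap = 13×365 + 4×366 = 6209 days.
Total: 174 + 6209 + 296 = 6679 days.
6679 mod 7 = 1, so 1 day before Monday is Sunday.

Sunday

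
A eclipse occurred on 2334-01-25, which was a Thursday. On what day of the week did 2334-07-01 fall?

Sunday

January 2334: 31 − 25 = 6 days remain.
Then February 2334 (28), March (31), April (30), May (31), June (30): 28 + 31 + 30 + 31 + 30 = 150 days.
July 1, 2334: 1 day.
Total: 6 + 150 + 1 = 157 days.
157 mod 7 = 3, so 3 days after Thursday is Sunday.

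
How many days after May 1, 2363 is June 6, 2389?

9533

Day-of-year of May 1, 2363: 121.
Day-of-year of June 6, 2389: 157.
2363 has 365 days, so 365 − 121 = 244 days remain in 2363.
Full years 2364–2388: 18 common + 7 leap = 18×365 + 7×366 = 9132 days.
Total: 244 + 9132 + 157 = 9533 days.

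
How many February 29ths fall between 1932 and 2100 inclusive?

42

Years divisible by 4: 1932, 1936, …, 2100 — 43 in all.
Of these, 2100 is divisible by 100 but not 400, so not leap.
2000 is divisible by 400, so still leap.
Leap years: 43 − 1 = 42.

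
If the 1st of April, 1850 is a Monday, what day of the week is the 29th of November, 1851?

Day-of-year of April 1, 1850: 91.
Day-of-year of November 29, 1851: 333.
1850 has 365 days, so 365 − 91 = 274 days remain in 1850.
Total: 274 + 333 = 607 days.
607 mod 7 = 5, so 5 days after Monday is Saturday.

Saturday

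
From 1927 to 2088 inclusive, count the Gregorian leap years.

Years divisible by 4: 1928, 1932, …, 2088 — 41 in all.
2000 is divisible by 400, so still leap.
No century exceptions apply. Count: 41.

41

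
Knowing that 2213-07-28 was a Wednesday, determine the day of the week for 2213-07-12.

Count forward from the earlier date (July 12, 2213) to the later (July 28, 2213):
Within July 2213: 28 − 12 = 16 days.
16 mod 7 = 2, so 2 days before Wednesday is Monday.

Monday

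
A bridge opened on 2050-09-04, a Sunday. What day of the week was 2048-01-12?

Count forward from the earlier date (January 12, 2048) to the later (September 4, 2050):
Day-of-year of January 12, 2048: 12.
Day-of-year of September 4, 2050: 247.
2048 has 366 days, so 366 − 12 = 354 days remain in 2048.
Full years: 2049: 365. Sum = 365.
Total: 354 + 365 + 247 = 966 days.
966 is a multiple of 7, so 2048-01-12 falls on the same weekday: Sunday.

Sunday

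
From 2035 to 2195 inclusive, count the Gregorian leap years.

39

Years divisible by 4: 2036, 2040, …, 2192 — 40 in all.
Of these, 2100 is divisible by 100 but not 400, so not leap.
Leap years: 40 − 1 = 39.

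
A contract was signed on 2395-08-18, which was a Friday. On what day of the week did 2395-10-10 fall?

August 2395: 31 − 18 = 13 days remain.
Then September (30): 30 days.
October 1–10, 2395: 10 days.
Total: 13 + 30 + 10 = 53 days.
53 mod 7 = 4, so 4 days after Friday is Tuesday.

Tuesday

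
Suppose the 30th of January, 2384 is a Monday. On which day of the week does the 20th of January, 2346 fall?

Count forward from the earlier date (January 20, 2346) to the later (January 30, 2384):
From January 20, 2346 to January 20, 2384: 38 years, of which 9 contain a Feb 29 — 29×365 + 9×366 = 13879 days.
Within January 2384: 30 − 20 = 10 days.
Total: 13889 days.
13889 mod 7 = 1, so 1 day before Monday is Sunday.

Sunday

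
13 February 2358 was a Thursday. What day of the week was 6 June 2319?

Count forward from the earlier date (June 6, 2319) to the later (February 13, 2358):
Day-of-year of June 6, 2319: 157.
Day-of-year of February 13, 2358: 44.
2319 has 365 days, so 365 − 157 = 208 days remain in 2319.
Full years 2320–2357: 28 common + 10 leap = 28×365 + 10×366 = 13880 days.
Total: 208 + 13880 + 44 = 14132 days.
14132 mod 7 = 6, so 6 days before Thursday is Friday.

Friday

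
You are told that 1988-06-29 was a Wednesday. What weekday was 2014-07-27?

From June 29, 1988 to June 29, 2014: 26 years, of which 6 contain a Feb 29 — 20×365 + 6×366 = 9496 days.
(2000 is a leap year (divisible by 400).)
June 2014: 30 − 29 = 1 day remains.
July 1–27, 2014: 27 days.
Residual: 28 days.
Total: 9524 days.
9524 mod 7 = 4, so 4 days after Wednesday is Sunday.

Sunday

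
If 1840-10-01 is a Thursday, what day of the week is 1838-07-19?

Count forward from the earlier date (July 19, 1838) to the later (October 1, 1840):
July 19, 1838 → July 19, 1839: 365 days.
July 19, 1839 → July 19, 1840: 366 days (1840 is a leap year).
July 1840: 31 − 19 = 12 days remain.
Then August (31), September (30): 31 + 30 = 61 days.
October 1, 1840: 1 day.
Residual: 74 days.
Total: 805 days.
805 is a multiple of 7, so 1838-07-19 falls on the same weekday: Thursday.

Thursday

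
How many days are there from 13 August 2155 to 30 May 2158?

August 13, 2155 → August 13, 2156: 366 days (2156 is a leap year).
August 13, 2156 → August 13, 2157: 365 days.
August 2157: 31 − 13 = 18 days remain.
Then September (30), October (31), November (30), December (31), January (31), February 2158 (28), March (31), April (30): 30 + 31 + 30 + 31 + 31 + 28 + 31 + 30 = 242 days.
May 1–30, 2158: 30 days.
Residual: 290 days.
Total: 1021 days.

1021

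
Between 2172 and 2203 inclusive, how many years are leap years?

7

Years divisible by 4 in [2172, 2203]: 2172, 2176, 2180, 2184, 2188, 2192, 2196, 2200.
Of these, 2200 is divisible by 100 but not 400, so not leap.
Leap years: 8 − 1 = 7.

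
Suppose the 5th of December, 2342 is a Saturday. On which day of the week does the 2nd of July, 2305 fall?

Sunday

Count forward from the earlier date (July 2, 2305) to the later (December 5, 2342):
Day-of-year of July 2, 2305: 183.
Day-of-year of December 5, 2342: 339.
2305 has 365 days, so 365 − 183 = 182 days remain in 2305.
Full years 2306–2341: 27 common + 9 leap = 27×365 + 9×366 = 13149 days.
Total: 182 + 13149 + 339 = 13670 days.
13670 mod 7 = 6, so 6 days before Saturday is Sunday.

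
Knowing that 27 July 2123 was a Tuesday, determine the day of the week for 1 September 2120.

Count forward from the earlier date (September 1, 2120) to the later (July 27, 2123):
Day-of-year of September 1, 2120: 245.
Day-of-year of July 27, 2123: 208.
2120 has 366 days, so 366 − 245 = 121 days remain in 2120.
Full years: 2121: 365; 2122: 365. Sum = 730.
Total: 121 + 730 + 208 = 1059 days.
1059 mod 7 = 2, so 2 days before Tuesday is Sunday.

Sunday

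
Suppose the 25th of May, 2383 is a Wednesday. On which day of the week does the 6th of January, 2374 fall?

Sunday

Count forward from the earlier date (January 6, 2374) to the later (May 25, 2383):
From January 6, 2374 to January 6, 2383: 9 years, of which 2 contain a Feb 29 — 7×365 + 2×366 = 3287 days.
January 2383: 31 − 6 = 25 days remain.
Then February 2383 (28), March (31), April (30): 28 + 31 + 30 = 89 days.
May 1–25, 2383: 25 days.
Residual: 139 days.
Total: 3426 days.
3426 mod 7 = 3, so 3 days before Wednesday is Sunday.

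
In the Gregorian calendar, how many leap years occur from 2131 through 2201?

17

Years divisible by 4: 2132, 2136, …, 2200 — 18 in all.
Of these, 2200 is divisible by 100 but not 400, so not leap.
Leap years: 18 − 1 = 17.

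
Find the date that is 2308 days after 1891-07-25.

1897-11-18

Count 2308 days after July 25, 1891:
Day-of-year of July 25, 1891: 206.
Day-of-year of November 18, 1897: 322.
1891 has 365 days, so 365 − 206 = 159 days remain in 1891.
Full years: 1892: 366; 1893: 365; 1894: 365; 1895: 365; 1896: 366. Sum = 1827.
Total: 159 + 1827 + 322 = 2308 days.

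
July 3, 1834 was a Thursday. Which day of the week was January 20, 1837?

Friday

July 3, 1834 → July 3, 1835: 365 days.
July 3, 1835 → July 3, 1836: 366 days (1836 is a leap year).
July 1836: 31 − 3 = 28 days remain.
Then August (31), September (30), October (31), November (30), December (31): 31 + 30 + 31 + 30 + 31 = 153 days.
January 1–20, 1837: 20 days.
Residual: 201 days.
Total: 932 days.
932 mod 7 = 1, so 1 day after Thursday is Friday.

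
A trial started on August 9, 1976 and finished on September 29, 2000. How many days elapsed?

8817

From August 9, 1976 to August 9, 2000: 24 years, of which 6 contain a Feb 29 — 18×365 + 6×366 = 8766 days.
(2000 is a leap year (divisible by 400).)
August 2000: 31 − 9 = 22 days remain.
September 1–29, 2000: 29 days.
Residual: 51 days.
Total: 8817 days.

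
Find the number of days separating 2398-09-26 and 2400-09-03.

Day-of-year of September 26, 2398: 269.
Day-of-year of September 3, 2400: 247.
2398 has 365 days, so 365 − 269 = 96 days remain in 2398.
Full years: 2399: 365. Sum = 365.
Total: 96 + 365 + 247 = 708 days.

708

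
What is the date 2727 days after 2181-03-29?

2188-09-15

Count 2727 days after March 29, 2181:
From March 29, 2181 to March 29, 2188: 7 years, of which 2 contain a Feb 29 — 5×365 + 2×366 = 2557 days.
March 2188: 31 − 29 = 2 days remain.
Then April (30), May (31), June (30), July (31), August (31): 30 + 31 + 30 + 31 + 31 = 153 days.
September 1–15, 2188: 15 days.
Residual: 170 days.
Total: 2727 days.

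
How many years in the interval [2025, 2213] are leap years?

45

Years divisible by 4: 2028, 2032, …, 2212 — 47 in all.
Of these, 2100, 2200 are divisible by 100 but not 400, so not leap.
Leap years: 47 − 2 = 45.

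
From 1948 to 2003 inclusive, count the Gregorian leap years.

Years divisible by 4: 1948, 1952, …, 2000 — 14 in all.
2000 is divisible by 400, so still leap.
No century exceptions apply. Count: 14.

14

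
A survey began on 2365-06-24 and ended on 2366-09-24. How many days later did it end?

June 24, 2365 → June 24, 2366: 365 days.
June 2366: 30 − 24 = 6 days remain.
Then July (31), August (31): 31 + 31 = 62 days.
September 1–24, 2366: 24 days.
Residual: 92 days.
Total: 457 days.

457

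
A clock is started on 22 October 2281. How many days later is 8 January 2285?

1174

Day-of-year of October 22, 2281: 295.
Day-of-year of January 8, 2285: 8.
2281 has 365 days, so 365 − 295 = 70 days remain in 2281.
Full years: 2282: 365; 2283: 365; 2284: 366. Sum = 1096.
Total: 70 + 1096 + 8 = 1174 days.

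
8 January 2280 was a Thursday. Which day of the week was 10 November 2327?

From January 8, 2280 to January 8, 2327: 47 years, of which 11 contain a Feb 29 — 36×365 + 11×366 = 17166 days.
(2300 is not a leap year (divisible by 100 but not 400).)
January 2327: 31 − 8 = 23 days remain.
Then 9 full months totalling 273 days.
November 1–10, 2327: 10 days.
Residual: 306 days.
Total: 17472 days.
17472 is a multiple of 7, so 10 November 2327 falls on the same weekday: Thursday.

Thursday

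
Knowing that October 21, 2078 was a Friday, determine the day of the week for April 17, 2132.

Thursday

From October 21, 2078 to October 21, 2131: 53 years, of which 12 contain a Feb 29 — 41×365 + 12×366 = 19357 days.
(2100 is not a leap year (divisible by 100 but not 400).)
October 2131: 31 − 21 = 10 days remain.
Then November (30), December (31), January (31), February 2132 (29), March (31): 30 + 31 + 31 + 29 + 31 = 152 days.
April 1–17, 2132: 17 days.
Residual: 179 days.
Total: 19536 days.
19536 mod 7 = 6, so 6 days after Friday is Thursday.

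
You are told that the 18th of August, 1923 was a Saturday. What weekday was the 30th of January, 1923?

Tuesday

Count forward from the earlier date (January 30, 1923) to the later (August 18, 1923):
January 1923: 31 − 30 = 1 day remains.
Then February 1923 (28), March (31), April (30), May (31), June (30), July (31): 28 + 31 + 30 + 31 + 30 + 31 = 181 days.
August 1–18, 1923: 18 days.
Total: 1 + 181 + 18 = 200 days.
200 mod 7 = 4, so 4 days before Saturday is Tuesday.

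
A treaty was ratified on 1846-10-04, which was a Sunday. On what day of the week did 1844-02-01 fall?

Count forward from the earlier date (February 1, 1844) to the later (October 4, 1846):
February 1844: 29 − 1 = 28 days remain (1844 is a leap year, so February has 29 days).
Then 31 full months totalling 944 days.
October 1–4, 1846: 4 days.
Total: 28 + 944 + 4 = 976 days.
976 mod 7 = 3, so 3 days before Sunday is Thursday.

Thursday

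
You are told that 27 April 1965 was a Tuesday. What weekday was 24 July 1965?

April 1965: 30 − 27 = 3 days remain.
Then May (31), June (30): 31 + 30 = 61 days.
July 1–24, 1965: 24 days.
Total: 3 + 61 + 24 = 88 days.
88 mod 7 = 4, so 4 days after Tuesday is Saturday.

Saturday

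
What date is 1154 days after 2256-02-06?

2259-04-05

Count 1154 days after February 6, 2256:
Day-of-year of February 6, 2256: 37.
Day-of-year of April 5, 2259: 95.
2256 has 366 days, so 366 − 37 = 329 days remain in 2256.
Full years: 2257: 365; 2258: 365. Sum = 730.
Total: 329 + 730 + 95 = 1154 days.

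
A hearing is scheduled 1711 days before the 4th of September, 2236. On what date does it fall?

the 29th of December, 2231

Count 1711 days before September 4, 2236:
December 29, 2231 → December 29, 2232: 366 days (2232 is a leap year).
December 29, 2232 → December 29, 2233: 365 days.
December 29, 2233 → December 29, 2234: 365 days.
December 29, 2234 → December 29, 2235: 365 days.
December 2235: 31 − 29 = 2 days remain.
Then January (31), February 2236 (29), March (31), April (30), May (31), June (30), July (31), August (31): 31 + 29 + 31 + 30 + 31 + 30 + 31 + 31 = 244 days.
September 1–4, 2236: 4 days.
Residual: 250 days.
Total: 1711 days.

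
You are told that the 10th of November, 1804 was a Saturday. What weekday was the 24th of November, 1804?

Saturday

Within November 1804: 24 − 10 = 14 days.
14 is a multiple of 7, so the 24th of November, 1804 falls on the same weekday: Saturday.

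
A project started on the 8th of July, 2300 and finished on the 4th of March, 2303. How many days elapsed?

969

Day-of-year of July 8, 2300: 189.
Day-of-year of March 4, 2303: 63.
2300 has 365 days, so 365 − 189 = 176 days remain in 2300.
Full years: 2301: 365; 2302: 365. Sum = 730.
Total: 176 + 730 + 63 = 969 days.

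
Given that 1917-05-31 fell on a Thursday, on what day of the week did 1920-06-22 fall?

Tuesday

Day-of-year of May 31, 1917: 151.
Day-of-year of June 22, 1920: 174.
1917 has 365 days, so 365 − 151 = 214 days remain in 1917.
Full years: 1918: 365; 1919: 365. Sum = 730.
Total: 214 + 730 + 174 = 1118 days.
1118 mod 7 = 5, so 5 days after Thursday is Tuesday.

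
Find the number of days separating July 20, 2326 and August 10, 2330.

Day-of-year of July 20, 2326: 201.
Day-of-year of August 10, 2330: 222.
2326 has 365 days, so 365 − 201 = 164 days remain in 2326.
Full years: 2327: 365; 2328: 366; 2329: 365. Sum = 1096.
Total: 164 + 1096 + 222 = 1482 days.

1482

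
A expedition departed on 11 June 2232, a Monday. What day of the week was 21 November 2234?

Friday

June 11, 2232 → June 11, 2233: 365 days.
June 11, 2233 → June 11, 2234: 365 days.
June 2234: 30 − 11 = 19 days remain.
Then July (31), August (31), September (30), October (31): 31 + 31 + 30 + 31 = 123 days.
November 1–21, 2234: 21 days.
Residual: 163 days.
Total: 893 days.
893 mod 7 = 4, so 4 days after Monday is Friday.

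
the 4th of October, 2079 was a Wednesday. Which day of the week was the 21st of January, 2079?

Saturday

Count forward from the earlier date (January 21, 2079) to the later (October 4, 2079):
January 2079: 31 − 21 = 10 days remain.
Then February 2079 (28), March (31), April (30), May (31), June (30), July (31), August (31), September (30): 28 + 31 + 30 + 31 + 30 + 31 + 31 + 30 = 242 days.
October 1–4, 2079: 4 days.
Total: 10 + 242 + 4 = 256 days.
256 mod 7 = 4, so 4 days before Wednesday is Saturday.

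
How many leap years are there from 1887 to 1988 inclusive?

25

Years divisible by 4: 1888, 1892, …, 1988 — 26 in all.
Of these, 1900 is divisible by 100 but not 400, so not leap.
Leap years: 26 − 1 = 25.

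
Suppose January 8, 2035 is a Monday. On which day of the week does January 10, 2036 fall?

January 2035: 31 − 8 = 23 days remain.
Then 11 full months totalling 334 days.
January 1–10, 2036: 10 days.
Total: 23 + 334 + 10 = 367 days.
367 mod 7 = 3, so 3 days after Monday is Thursday.

Thursday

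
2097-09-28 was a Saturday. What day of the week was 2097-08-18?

Sunday

Count forward from the earlier date (August 18, 2097) to the later (September 28, 2097):
August 2097: 31 − 18 = 13 days remain.
September 1–28, 2097: 28 days.
Total: 13 + 28 = 41 days.
41 mod 7 = 6, so 6 days before Saturday is Sunday.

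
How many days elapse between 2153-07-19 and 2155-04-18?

638

July 2153: 31 − 19 = 12 days remain.
Then 20 full months totalling 608 days.
April 1–18, 2155: 18 days.
Total: 12 + 608 + 18 = 638 days.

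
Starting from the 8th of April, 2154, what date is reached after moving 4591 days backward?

the 12th of September, 2141

Count 4591 days before April 8, 2154:
Day-of-year of September 12, 2141: 255.
Day-of-year of April 8, 2154: 98.
2141 has 365 days, so 365 − 255 = 110 days remain in 2141.
Full years 2142–2153: 9 common + 3 leap = 9×365 + 3×366 = 4383 days.
Total: 110 + 4383 + 98 = 4591 days.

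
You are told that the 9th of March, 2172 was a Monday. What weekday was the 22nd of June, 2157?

Wednesday

Count forward from the earlier date (June 22, 2157) to the later (March 9, 2172):
Day-of-year of June 22, 2157: 173.
Day-of-year of March 9, 2172: 69.
2157 has 365 days, so 365 − 173 = 192 days remain in 2157.
Full years 2158–2171: 11 common + 3 leap = 11×365 + 3×366 = 5113 days.
Total: 192 + 5113 + 69 = 5374 days.
5374 mod 7 = 5, so 5 days before Monday is Wednesday.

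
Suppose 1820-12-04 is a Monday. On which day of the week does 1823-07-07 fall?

Day-of-year of December 4, 1820: 339.
Day-of-year of July 7, 1823: 188.
1820 has 366 days, so 366 − 339 = 27 days remain in 1820.
Full years: 1821: 365; 1822: 365. Sum = 730.
Total: 27 + 730 + 188 = 945 days.
945 is a multiple of 7, so 1823-07-07 falls on the same weekday: Monday.

Monday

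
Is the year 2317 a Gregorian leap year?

No

2317 is not a leap year.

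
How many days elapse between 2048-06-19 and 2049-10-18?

June 19, 2048 → June 19, 2049: 365 days.
June 2049: 30 − 19 = 11 days remain.
Then July (31), August (31), September (30): 31 + 31 + 30 = 92 days.
October 1–18, 2049: 18 days.
Residual: 121 days.
Total: 486 days.

486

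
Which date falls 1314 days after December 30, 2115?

August 5, 2119

Count 1314 days after December 30, 2115:
December 30, 2115 → December 30, 2116: 366 days (2116 is a leap year).
December 30, 2116 → December 30, 2117: 365 days.
December 30, 2117 → December 30, 2118: 365 days.
December 2118: 31 − 30 = 1 day remains.
Then January (31), February 2119 (28), March (31), April (30), May (31), June (30), July (31): 31 + 28 + 31 + 30 + 31 + 30 + 31 = 212 days.
August 1–5, 2119: 5 days.
Residual: 218 days.
Total: 1314 days.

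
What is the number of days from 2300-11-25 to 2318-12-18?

Day-of-year of November 25, 2300: 329.
Day-of-year of December 18, 2318: 352.
2300 has 365 days, so 365 − 329 = 36 days remain in 2300.
Full years 2301–2317: 13 common + 4 leap = 13×365 + 4×366 = 6209 days.
Total: 36 + 6209 + 352 = 6597 days.

6597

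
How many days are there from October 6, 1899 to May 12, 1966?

24324

Day-of-year of October 6, 1899: 279.
Day-of-year of May 12, 1966: 132.
1899 has 365 days, so 365 − 279 = 86 days remain in 1899.
Full years 1900–1965: 50 common + 16 leap = 50×365 + 16×366 = 24106 days.
Total: 86 + 24106 + 132 = 24324 days.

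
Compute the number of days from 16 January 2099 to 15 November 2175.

From January 16, 2099 to January 16, 2175: 76 years, of which 18 contain a Feb 29 — 58×365 + 18×366 = 27758 days.
(2100 is not a leap year (divisible by 100 but not 400).)
January 2175: 31 − 16 = 15 days remain.
Then 9 full months totalling 273 days.
November 1–15, 2175: 15 days.
Residual: 303 days.
Total: 28061 days.

28061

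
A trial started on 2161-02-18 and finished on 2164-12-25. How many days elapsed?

Day-of-year of February 18, 2161: 49.
Day-of-year of December 25, 2164: 360.
2161 has 365 days, so 365 − 49 = 316 days remain in 2161.
Full years: 2162: 365; 2163: 365. Sum = 730.
Total: 316 + 730 + 360 = 1406 days.

1406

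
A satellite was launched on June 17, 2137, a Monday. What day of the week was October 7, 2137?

June 2137: 30 − 17 = 13 days remain.
Then July (31), August (31), September (30): 31 + 31 + 30 = 92 days.
October 1–7, 2137: 7 days.
Total: 13 + 92 + 7 = 112 days.
112 is a multiple of 7, so October 7, 2137 falls on the same weekday: Monday.

Monday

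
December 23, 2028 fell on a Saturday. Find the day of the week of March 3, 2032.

Wednesday

December 23, 2028 → December 23, 2029: 365 days.
December 23, 2029 → December 23, 2030: 365 days.
December 23, 2030 → December 23, 2031: 365 days.
December 2031: 31 − 23 = 8 days remain.
Then January (31), February 2032 (29): 31 + 29 = 60 days.
March 1–3, 2032: 3 days.
Residual: 71 days.
Total: 1166 days.
1166 mod 7 = 4, so 4 days after Saturday is Wednesday.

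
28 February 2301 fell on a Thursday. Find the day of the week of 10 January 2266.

Count forward from the earlier date (January 10, 2266) to the later (February 28, 2301):
Day-of-year of January 10, 2266: 10.
Day-of-year of February 28, 2301: 59.
2266 has 365 days, so 365 − 10 = 355 days remain in 2266.
Full years 2267–2300: 26 common + 8 leap = 26×365 + 8×366 = 12418 days.
Total: 355 + 12418 + 59 = 12832 days.
12832 mod 7 = 1, so 1 day before Thursday is Wednesday.

Wednesday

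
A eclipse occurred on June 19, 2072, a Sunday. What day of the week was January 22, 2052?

Monday

Count forward from the earlier date (January 22, 2052) to the later (June 19, 2072):
Day-of-year of January 22, 2052: 22.
Day-of-year of June 19, 2072: 171.
2052 has 366 days, so 366 − 22 = 344 days remain in 2052.
Full years 2053–2071: 15 common + 4 leap = 15×365 + 4×366 = 6939 days.
Total: 344 + 6939 + 171 = 7454 days.
7454 mod 7 = 6, so 6 days before Sunday is Monday.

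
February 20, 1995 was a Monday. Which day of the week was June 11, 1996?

February 1995: 28 − 20 = 8 days remain (1995 is not a leap year, so February has 28 days).
Then 15 full months totalling 458 days.
June 1–11, 1996: 11 days.
Total: 8 + 458 + 11 = 477 days.
477 mod 7 = 1, so 1 day after Monday is Tuesday.

Tuesday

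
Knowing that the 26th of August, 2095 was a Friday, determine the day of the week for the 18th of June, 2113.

From August 26, 2095 to August 26, 2112: 17 years, of which 4 contain a Feb 29 — 13×365 + 4×366 = 6209 days.
(2100 is not a leap year (divisible by 100 but not 400).)
August 2112: 31 − 26 = 5 days remain.
Then 9 full months totalling 273 days.
June 1–18, 2113: 18 days.
Residual: 296 days.
Total: 6505 days.
6505 mod 7 = 2, so 2 days after Friday is Sunday.

Sunday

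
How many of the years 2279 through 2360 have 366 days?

20

Years divisible by 4: 2280, 2284, …, 2360 — 21 in all.
Of these, 2300 is divisible by 100 but not 400, so not leap.
Leap years: 21 − 1 = 20.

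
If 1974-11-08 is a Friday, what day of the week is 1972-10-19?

Count forward from the earlier date (October 19, 1972) to the later (November 8, 1974):
October 19, 1972 → October 19, 1973: 365 days.
October 19, 1973 → October 19, 1974: 365 days.
October 1974: 31 − 19 = 12 days remain.
November 1–8, 1974: 8 days.
Residual: 20 days.
Total: 750 days.
750 mod 7 = 1, so 1 day before Friday is Thursday.

Thursday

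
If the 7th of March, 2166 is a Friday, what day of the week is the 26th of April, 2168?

Tuesday

March 2166: 31 − 7 = 24 days remain.
Then 24 full months totalling 731 days.
April 1–26, 2168: 26 days.
Total: 24 + 731 + 26 = 781 days.
781 mod 7 = 4, so 4 days after Friday is Tuesday.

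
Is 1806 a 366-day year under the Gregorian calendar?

1806 is not a leap year.

No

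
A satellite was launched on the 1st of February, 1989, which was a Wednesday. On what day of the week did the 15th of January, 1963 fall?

Tuesday

Count forward from the earlier date (January 15, 1963) to the later (February 1, 1989):
Day-of-year of January 15, 1963: 15.
Day-of-year of February 1, 1989: 32.
1963 has 365 days, so 365 − 15 = 350 days remain in 1963.
Full years 1964–1988: 18 common + 7 leap = 18×365 + 7×366 = 9132 days.
Total: 350 + 9132 + 32 = 9514 days.
9514 mod 7 = 1, so 1 day before Wednesday is Tuesday.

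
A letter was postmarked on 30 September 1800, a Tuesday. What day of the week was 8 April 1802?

Thursday

September 30, 1800 → September 30, 1801: 365 days.
September 1801: 30 − 30 = 0 days remain.
Then October (31), November (30), December (31), January (31), February 1802 (28), March (31): 31 + 30 + 31 + 31 + 28 + 31 = 182 days.
April 1–8, 1802: 8 days.
Residual: 190 days.
Total: 555 days.
555 mod 7 = 2, so 2 days after Tuesday is Thursday.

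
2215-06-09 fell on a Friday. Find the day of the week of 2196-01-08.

Count forward from the earlier date (January 8, 2196) to the later (June 9, 2215):
From January 8, 2196 to January 8, 2215: 19 years, of which 4 contain a Feb 29 — 15×365 + 4×366 = 6939 days.
(2200 is not a leap year (divisible by 100 but not 400).)
January 2215: 31 − 8 = 23 days remain.
Then February 2215 (28), March (31), April (30), May (31): 28 + 31 + 30 + 31 = 120 days.
June 1–9, 2215: 9 days.
Residual: 152 days.
Total: 7091 days.
7091 is a multiple of 7, so 2196-01-08 falls on the same weekday: Friday.

Friday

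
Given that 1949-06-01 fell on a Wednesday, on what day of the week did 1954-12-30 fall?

Thursday

June 1, 1949 → June 1, 1950: 365 days.
June 1, 1950 → June 1, 1951: 365 days.
June 1, 1951 → June 1, 1952: 366 days (1952 is a leap year).
June 1, 1952 → June 1, 1953: 365 days.
June 1, 1953 → June 1, 1954: 365 days.
June 1954: 30 − 1 = 29 days remain.
Then July (31), August (31), September (30), October (31), November (30): 31 + 31 + 30 + 31 + 30 = 153 days.
December 1–30, 1954: 30 days.
Residual: 212 days.
Total: 2038 days.
2038 mod 7 = 1, so 1 day after Wednesday is Thursday.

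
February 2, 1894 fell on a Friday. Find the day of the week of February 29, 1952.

From February 2, 1894 to February 2, 1952: 58 years, of which 13 contain a Feb 29 — 45×365 + 13×366 = 21183 days.
(1900 is not a leap year (divisible by 100 but not 400).)
Within February 1952: 29 − 2 = 27 days.
Total: 21210 days.
21210 is a multiple of 7, so February 29, 1952 falls on the same weekday: Friday.

Friday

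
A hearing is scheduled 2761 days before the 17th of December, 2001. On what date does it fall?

the 27th of May, 1994

Count 2761 days before December 17, 2001:
Day-of-year of May 27, 1994: 147.
Day-of-year of December 17, 2001: 351.
1994 has 365 days, so 365 − 147 = 218 days remain in 1994.
Full years: 1995: 365; 1996: 366; 1997: 365; 1998: 365; 1999: 365; 2000: 366. Sum = 2192.
Total: 218 + 2192 + 351 = 2761 days.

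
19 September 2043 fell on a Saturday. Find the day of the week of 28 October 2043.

Wednesday

September 2043: 30 − 19 = 11 days remain.
October 1–28, 2043: 28 days.
Total: 11 + 28 = 39 days.
39 mod 7 = 4, so 4 days after Saturday is Wednesday.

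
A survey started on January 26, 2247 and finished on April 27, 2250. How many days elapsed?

1187

January 26, 2247 → January 26, 2248: 365 days.
January 26, 2248 → January 26, 2249: 366 days (2248 is a leap year).
January 26, 2249 → January 26, 2250: 365 days.
January 2250: 31 − 26 = 5 days remain.
Then February 2250 (28), March (31): 28 + 31 = 59 days.
April 1–27, 2250: 27 days.
Residual: 91 days.
Total: 1187 days.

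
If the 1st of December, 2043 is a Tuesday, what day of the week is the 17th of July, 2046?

Tuesday

December 1, 2043 → December 1, 2044: 366 days (2044 is a leap year).
December 1, 2044 → December 1, 2045: 365 days.
December 2045: 31 − 1 = 30 days remain.
Then January (31), February 2046 (28), March (31), April (30), May (31), June (30): 31 + 28 + 31 + 30 + 31 + 30 = 181 days.
July 1–17, 2046: 17 days.
Residual: 228 days.
Total: 959 days.
959 is a multiple of 7, so the 17th of July, 2046 falls on the same weekday: Tuesday.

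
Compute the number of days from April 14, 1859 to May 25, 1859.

41

April 1859: 30 − 14 = 16 days remain.
May 1–25, 1859: 25 days.
Total: 16 + 25 = 41 days.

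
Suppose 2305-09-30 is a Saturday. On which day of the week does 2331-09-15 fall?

Day-of-year of September 30, 2305: 273.
Day-of-year of September 15, 2331: 258.
2305 has 365 days, so 365 − 273 = 92 days remain in 2305.
Full years 2306–2330: 19 common + 6 leap = 19×365 + 6×366 = 9131 days.
Total: 92 + 9131 + 258 = 9481 days.
9481 mod 7 = 3, so 3 days after Saturday is Tuesday.

Tuesday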